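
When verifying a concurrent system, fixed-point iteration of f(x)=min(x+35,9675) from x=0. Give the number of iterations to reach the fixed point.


Step 1: x=0, cap=9675, increment=35
Step 2: x grows by 35 each step until capped at 9675; fixed point is x=9675
Step 3: iterations = ceil(9675/35) = 277

277


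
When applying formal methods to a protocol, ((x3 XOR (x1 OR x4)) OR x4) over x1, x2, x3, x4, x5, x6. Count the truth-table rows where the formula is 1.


Formula: ((x3 XOR (x1 OR x4)) OR x4) over 6 vars (64 rows)
Evaluate each row (x1, x2, x3, x4, x5, x6 as bits, MSB first):
  row 0 [000000]: ((0 XOR (0 OR 0)) OR 0) -> 0
  row 1 [000001]: ((0 XOR (0 OR 0)) OR 0) -> 0
  row 2 [000010]: ((0 XOR (0 OR 0)) OR 0) -> 0
  row 3 [000011]: ((0 XOR (0 OR 0)) OR 0) -> 0
  row 4 [000100]: ((0 XOR (0 OR 1)) OR 1) -> 1
  (every remaining row is evaluated the same way; all 64 results are listed next)
Full result column, 8 rows per line (x1,x2,x3 fixed per line; x4,x5,x6 runs 000..111 left to right):
  rows 0-7 [x1,x2,x3=000]: 00001111  (ones: 4)
  rows 8-15 [x1,x2,x3=001]: 11111111  (ones: 8)
  rows 16-23 [x1,x2,x3=010]: 00001111  (ones: 4)
  rows 24-31 [x1,x2,x3=011]: 11111111  (ones: 8)
  rows 32-39 [x1,x2,x3=100]: 11111111  (ones: 8)
  rows 40-47 [x1,x2,x3=101]: 00001111  (ones: 4)
  rows 48-55 [x1,x2,x3=110]: 11111111  (ones: 8)
  rows 56-63 [x1,x2,x3=111]: 00001111  (ones: 4)
Count of 1-rows = 4+8+4+8+8+4+8+4 = 48

48


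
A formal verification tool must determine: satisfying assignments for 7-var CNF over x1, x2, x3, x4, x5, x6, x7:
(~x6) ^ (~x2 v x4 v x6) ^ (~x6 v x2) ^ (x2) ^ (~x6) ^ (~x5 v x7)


CNF with 6 clauses over 7 vars (128 assignments).
An assignment satisfies CNF iff every clause has >=1 true literal.
Check each row (bits = x1,x2,x3,x4,x5,x6,x7; clause T/F shown):
  row 0 [0000000]: clauses=TTTFTT -> 0
  row 1 [0000001]: clauses=TTTFTT -> 0
  row 2 [0000010]: clauses=FTFFFT -> 0
  row 3 [0000011]: clauses=FTFFFT -> 0
  row 4 [0000100]: clauses=TTTFTF -> 0
  (every remaining row is evaluated the same way; all 128 results are listed next)
Full result column, 8 rows per line (x1,x2,x3,x4 fixed per line; x5,x6,x7 runs 000..111 left to right):
  rows 0-7 [x1,x2,x3,x4=0000]: 00000000  (ones: 0)
  rows 8-15 [x1,x2,x3,x4=0001]: 00000000  (ones: 0)
  rows 16-23 [x1,x2,x3,x4=0010]: 00000000  (ones: 0)
  rows 24-31 [x1,x2,x3,x4=0011]: 00000000  (ones: 0)
  rows 32-39 [x1,x2,x3,x4=0100]: 00000000  (ones: 0)
  rows 40-47 [x1,x2,x3,x4=0101]: 11000100  (ones: 3)
  rows 48-55 [x1,x2,x3,x4=0110]: 00000000  (ones: 0)
  rows 56-63 [x1,x2,x3,x4=0111]: 11000100  (ones: 3)
  rows 64-71 [x1,x2,x3,x4=1000]: 00000000  (ones: 0)
  rows 72-79 [x1,x2,x3,x4=1001]: 00000000  (ones: 0)
  rows 80-87 [x1,x2,x3,x4=1010]: 00000000  (ones: 0)
  rows 88-95 [x1,x2,x3,x4=1011]: 00000000  (ones: 0)
  rows 96-103 [x1,x2,x3,x4=1100]: 00000000  (ones: 0)
  rows 104-111 [x1,x2,x3,x4=1101]: 11000100  (ones: 3)
  rows 112-119 [x1,x2,x3,x4=1110]: 00000000  (ones: 0)
  rows 120-127 [x1,x2,x3,x4=1111]: 11000100  (ones: 3)
Satisfying assignments = 0+0+0+0+0+3+0+3+0+0+0+0+0+3+0+3 = 12

12


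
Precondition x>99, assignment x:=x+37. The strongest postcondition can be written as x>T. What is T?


Formula: sp(P, x:=E) = exists old_x. (x = E[old_x/x]) AND P[old_x/x] (old_x is the value of x before the assignment; eliminate old_x by solving x = E[old_x/x] for old_x)
Step 1: Precondition P: x>99, i.e. old_x > 99
Step 2: Assignment gives x = old_x + 37, so old_x = x - 37
Step 3: Substitute into P: x - 37 > 99
Step 4: Simplify: x > 99+37 = 136

136


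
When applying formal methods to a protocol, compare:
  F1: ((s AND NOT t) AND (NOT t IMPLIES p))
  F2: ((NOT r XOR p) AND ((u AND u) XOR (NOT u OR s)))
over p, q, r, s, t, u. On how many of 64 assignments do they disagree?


F1 = ((s AND NOT t) AND (NOT t IMPLIES p))
F2 = ((NOT r XOR p) AND ((u AND u) XOR (NOT u OR s)))
Evaluate both on each of 64 rows (bits = p,q,r,s,t,u):
  row 0 [000000]: F1=0 F2=1 (differ) -> 1
  row 1 [000001]: F1=0 F2=1 (differ) -> 1
  row 2 [000010]: F1=0 F2=1 (differ) -> 1
  row 3 [000011]: F1=0 F2=1 (differ) -> 1
  row 4 [000100]: F1=0 F2=1 (differ) -> 1
  (every remaining row is evaluated the same way; all 64 results are listed next)
Full result column, 8 rows per line (p,q,r fixed per line; s,t,u runs 000..111 left to right):
  rows 0-7 [p,q,r=000]: 11111010  (ones: 6)
  rows 8-15 [p,q,r=001]: 00000000  (ones: 0)
  rows 16-23 [p,q,r=010]: 11111010  (ones: 6)
  rows 24-31 [p,q,r=011]: 00000000  (ones: 0)
  rows 32-39 [p,q,r=100]: 00001100  (ones: 2)
  rows 40-47 [p,q,r=101]: 11110110  (ones: 6)
  rows 48-55 [p,q,r=110]: 00001100  (ones: 2)
  rows 56-63 [p,q,r=111]: 11110110  (ones: 6)
Disagreements = 6+0+6+0+2+6+2+6 = 28

28


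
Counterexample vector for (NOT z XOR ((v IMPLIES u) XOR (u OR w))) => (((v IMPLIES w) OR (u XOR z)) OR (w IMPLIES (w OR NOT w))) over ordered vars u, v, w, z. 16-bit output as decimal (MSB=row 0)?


F1 = (NOT z XOR ((v IMPLIES u) XOR (u OR w)))
F2 = (((v IMPLIES w) OR (u XOR z)) OR (w IMPLIES (w OR NOT w)))
Counterexample to F1=>F2 is where F1=1 and F2=0.
Evaluate each row (bits = u,v,w,z, MSB first):
  row 0 [0000]: F1=0 F2=1 -> F1&~F2 -> 0
  row 1 [0001]: F1=1 F2=1 -> F1&~F2 -> 0
  row 2 [0010]: F1=1 F2=1 -> F1&~F2 -> 0
  row 3 [0011]: F1=0 F2=1 -> F1&~F2 -> 0
  row 4 [0100]: F1=1 F2=1 -> F1&~F2 -> 0
  row 5 [0101]: F1=0 F2=1 -> F1&~F2 -> 0
  row 6 [0110]: F1=0 F2=1 -> F1&~F2 -> 0
  row 7 [0111]: F1=1 F2=1 -> F1&~F2 -> 0
  row 8 [1000]: F1=1 F2=1 -> F1&~F2 -> 0
  row 9 [1001]: F1=0 F2=1 -> F1&~F2 -> 0
  row 10 [1010]: F1=1 F2=1 -> F1&~F2 -> 0
  row 11 [1011]: F1=0 F2=1 -> F1&~F2 -> 0
  row 12 [1100]: F1=1 F2=1 -> F1&~F2 -> 0
  row 13 [1101]: F1=0 F2=1 -> F1&~F2 -> 0
  row 14 [1110]: F1=1 F2=1 -> F1&~F2 -> 0
  row 15 [1111]: F1=0 F2=1 -> F1&~F2 -> 0
Full result column, 4 rows per line (u,v fixed per line; w,z runs 00..11 left to right):
  rows 0-3 [u,v=00]: 0000  = hex 0
  rows 4-7 [u,v=01]: 0000  = hex 0
  rows 8-11 [u,v=10]: 0000  = hex 0
  rows 12-15 [u,v=11]: 0000  = hex 0
Counterexample vector (row 0 .. row 15) = 0000000000000000
Output column grouped in 4s = 0000 0000 0000 0000 = 0x0000
Convert to decimal digit by digit (value = value*16 + digit):
  0 -> 0
  0*16 + 0 = 0
  0*16 + 0 = 0
  0*16 + 0 = 0
Decimal = 0

0


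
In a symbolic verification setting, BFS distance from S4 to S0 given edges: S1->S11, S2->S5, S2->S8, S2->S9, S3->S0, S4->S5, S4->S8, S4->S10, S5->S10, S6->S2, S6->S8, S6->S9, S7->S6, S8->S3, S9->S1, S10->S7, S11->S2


BFS layer-by-layer from S4:
  dist 0: {S4}
  dist 1: {S5, S8, S10}
  dist 2: {S3, S7}
  dist 3: {S0, S6}
  -> S0 reached at distance 3
Shortest path length = 3

3


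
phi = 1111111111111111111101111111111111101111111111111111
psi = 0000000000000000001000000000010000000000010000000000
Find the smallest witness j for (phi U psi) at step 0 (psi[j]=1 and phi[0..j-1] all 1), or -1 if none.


(phi U psi) at 0: need smallest j with psi[j]=1 and phi[i]=1 for all i in [0,j).
Scan from step 0:
  step 0: phi=1, psi=0 -> continue
  step 1: phi=1, psi=0 -> continue
  step 2: phi=1, psi=0 -> continue
  step 3: phi=1, psi=0 -> continue
  step 18: psi=1 and phi held for [0,18) -> witness found
Witness step = 18

18


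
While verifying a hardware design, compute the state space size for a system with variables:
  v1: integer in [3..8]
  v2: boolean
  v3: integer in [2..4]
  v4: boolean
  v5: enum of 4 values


State space = product of domain sizes of all variables.
Domain sizes:
  v1 (integer in [3..8]): 6
  v2 (boolean): 2
  v3 (integer in [2..4]): 3
  v4 (boolean): 2
  v5 (enum of 4 values): 4
Product = 6 * 2 * 3 * 2 * 4 = 288

288


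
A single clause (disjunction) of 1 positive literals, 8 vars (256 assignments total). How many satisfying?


Step 1: Total=2^8=256
Step 2: Unsat when all 1 false: 2^7=128
Step 3: Sat=256-128=128

128


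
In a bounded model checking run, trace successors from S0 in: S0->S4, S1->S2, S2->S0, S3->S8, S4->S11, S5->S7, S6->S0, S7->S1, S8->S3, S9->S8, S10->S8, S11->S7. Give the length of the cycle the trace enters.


Trace from S0 until a state repeats:
  S0 -> S4 -> S11 -> S7 -> S1 -> S2 -> S0
S0 first seen at step 0, revisited at step 6.
Cycle length = 6 - 0 = 6

6


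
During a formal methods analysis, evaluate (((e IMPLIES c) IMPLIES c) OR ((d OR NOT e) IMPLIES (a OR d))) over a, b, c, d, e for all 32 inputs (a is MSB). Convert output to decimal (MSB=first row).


Formula: (((e IMPLIES c) IMPLIES c) OR ((d OR NOT e) IMPLIES (a OR d))) over a, b, c, d, e (32 rows)
Evaluate each row (bits = a,b,c,d,e, MSB first):
  row 0 [00000]: (((0 IMPLIES 0) IMPLIES 0) OR ((0 OR NOT 0) IMPLIES (0 OR 0))) -> 0
  row 1 [00001]: (((1 IMPLIES 0) IMPLIES 0) OR ((0 OR NOT 1) IMPLIES (0 OR 0))) -> 1
  row 2 [00010]: (((0 IMPLIES 0) IMPLIES 0) OR ((1 OR NOT 0) IMPLIES (0 OR 1))) -> 1
  row 3 [00011]: (((1 IMPLIES 0) IMPLIES 0) OR ((1 OR NOT 1) IMPLIES (0 OR 1))) -> 1
  row 4 [00100]: (((0 IMPLIES 1) IMPLIES 1) OR ((0 OR NOT 0) IMPLIES (0 OR 0))) -> 1
  row 5 [00101]: (((1 IMPLIES 1) IMPLIES 1) OR ((0 OR NOT 1) IMPLIES (0 OR 0))) -> 1
  row 6 [00110]: (((0 IMPLIES 1) IMPLIES 1) OR ((1 OR NOT 0) IMPLIES (0 OR 1))) -> 1
  row 7 [00111]: (((1 IMPLIES 1) IMPLIES 1) OR ((1 OR NOT 1) IMPLIES (0 OR 1))) -> 1
  row 8 [01000]: (((0 IMPLIES 0) IMPLIES 0) OR ((0 OR NOT 0) IMPLIES (0 OR 0))) -> 0
  row 9 [01001]: (((1 IMPLIES 0) IMPLIES 0) OR ((0 OR NOT 1) IMPLIES (0 OR 0))) -> 1
  row 10 [01010]: (((0 IMPLIES 0) IMPLIES 0) OR ((1 OR NOT 0) IMPLIES (0 OR 1))) -> 1
  row 11 [01011]: (((1 IMPLIES 0) IMPLIES 0) OR ((1 OR NOT 1) IMPLIES (0 OR 1))) -> 1
  row 12 [01100]: (((0 IMPLIES 1) IMPLIES 1) OR ((0 OR NOT 0) IMPLIES (0 OR 0))) -> 1
  row 13 [01101]: (((1 IMPLIES 1) IMPLIES 1) OR ((0 OR NOT 1) IMPLIES (0 OR 0))) -> 1
  row 14 [01110]: (((0 IMPLIES 1) IMPLIES 1) OR ((1 OR NOT 0) IMPLIES (0 OR 1))) -> 1
  row 15 [01111]: (((1 IMPLIES 1) IMPLIES 1) OR ((1 OR NOT 1) IMPLIES (0 OR 1))) -> 1
  row 16 [10000]: (((0 IMPLIES 0) IMPLIES 0) OR ((0 OR NOT 0) IMPLIES (1 OR 0))) -> 1
  row 17 [10001]: (((1 IMPLIES 0) IMPLIES 0) OR ((0 OR NOT 1) IMPLIES (1 OR 0))) -> 1
  row 18 [10010]: (((0 IMPLIES 0) IMPLIES 0) OR ((1 OR NOT 0) IMPLIES (1 OR 1))) -> 1
  row 19 [10011]: (((1 IMPLIES 0) IMPLIES 0) OR ((1 OR NOT 1) IMPLIES (1 OR 1))) -> 1
  row 20 [10100]: (((0 IMPLIES 1) IMPLIES 1) OR ((0 OR NOT 0) IMPLIES (1 OR 0))) -> 1
  row 21 [10101]: (((1 IMPLIES 1) IMPLIES 1) OR ((0 OR NOT 1) IMPLIES (1 OR 0))) -> 1
  row 22 [10110]: (((0 IMPLIES 1) IMPLIES 1) OR ((1 OR NOT 0) IMPLIES (1 OR 1))) -> 1
  row 23 [10111]: (((1 IMPLIES 1) IMPLIES 1) OR ((1 OR NOT 1) IMPLIES (1 OR 1))) -> 1
  row 24 [11000]: (((0 IMPLIES 0) IMPLIES 0) OR ((0 OR NOT 0) IMPLIES (1 OR 0))) -> 1
  row 25 [11001]: (((1 IMPLIES 0) IMPLIES 0) OR ((0 OR NOT 1) IMPLIES (1 OR 0))) -> 1
  row 26 [11010]: (((0 IMPLIES 0) IMPLIES 0) OR ((1 OR NOT 0) IMPLIES (1 OR 1))) -> 1
  row 27 [11011]: (((1 IMPLIES 0) IMPLIES 0) OR ((1 OR NOT 1) IMPLIES (1 OR 1))) -> 1
  row 28 [11100]: (((0 IMPLIES 1) IMPLIES 1) OR ((0 OR NOT 0) IMPLIES (1 OR 0))) -> 1
  row 29 [11101]: (((1 IMPLIES 1) IMPLIES 1) OR ((0 OR NOT 1) IMPLIES (1 OR 0))) -> 1
  row 30 [11110]: (((0 IMPLIES 1) IMPLIES 1) OR ((1 OR NOT 0) IMPLIES (1 OR 1))) -> 1
  row 31 [11111]: (((1 IMPLIES 1) IMPLIES 1) OR ((1 OR NOT 1) IMPLIES (1 OR 1))) -> 1
Full result column, 4 rows per line (a,b,c fixed per line; d,e runs 00..11 left to right):
  rows 0-3 [a,b,c=000]: 0111  = hex 7
  rows 4-7 [a,b,c=001]: 1111  = hex F
  rows 8-11 [a,b,c=010]: 0111  = hex 7
  rows 12-15 [a,b,c=011]: 1111  = hex F
  rows 16-19 [a,b,c=100]: 1111  = hex F
  rows 20-23 [a,b,c=101]: 1111  = hex F
  rows 24-27 [a,b,c=110]: 1111  = hex F
  rows 28-31 [a,b,c=111]: 1111  = hex F
Output column (row 0 .. row 31) = 01111111011111111111111111111111
Output column grouped in 4s = 0111 1111 0111 1111 1111 1111 1111 1111 = 0x7F7FFFFF
Convert to decimal digit by digit (value = value*16 + digit):
  7 -> 7
  7*16 + 15 (F) = 127
  127*16 + 7 = 2039
  2039*16 + 15 (F) = 32639
  32639*16 + 15 (F) = 522239
  522239*16 + 15 (F) = 8355839
  8355839*16 + 15 (F) = 133693439
  133693439*16 + 15 (F) = 2139095039
Decimal = 2139095039

2139095039


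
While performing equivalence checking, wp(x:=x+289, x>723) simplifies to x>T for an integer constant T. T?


Formula: wp(x:=E, P) = P[E/x] (substitute E for x in postcondition)
Step 1: Postcondition: x>723
Step 2: Substitute x+289 for x: x+289>723
Step 3: Solve for x: x > 723-289 = 434

434


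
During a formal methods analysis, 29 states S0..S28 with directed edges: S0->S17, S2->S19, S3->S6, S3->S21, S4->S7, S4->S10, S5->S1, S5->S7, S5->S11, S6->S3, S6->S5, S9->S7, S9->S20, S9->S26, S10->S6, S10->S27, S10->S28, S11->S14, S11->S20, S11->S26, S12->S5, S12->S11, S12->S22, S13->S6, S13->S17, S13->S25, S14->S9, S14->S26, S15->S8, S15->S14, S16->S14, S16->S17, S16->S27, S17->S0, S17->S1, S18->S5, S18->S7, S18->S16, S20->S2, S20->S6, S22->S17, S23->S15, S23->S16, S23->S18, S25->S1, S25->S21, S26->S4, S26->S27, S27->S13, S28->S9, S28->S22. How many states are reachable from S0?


BFS from S0:
  layer 0: {S0}
  layer 1: {S17}
  layer 2: {S1}
Reachable set: {S0, S1, S17}
Count = 3

3


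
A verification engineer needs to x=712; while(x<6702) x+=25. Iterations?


Step 1: x goes from 712 toward 6702 by 25; the body runs while x<6702, so iterations = ceil((bound-start)/step)
Step 2: Distance=5990
Step 3: ceil(5990/25)=240

240


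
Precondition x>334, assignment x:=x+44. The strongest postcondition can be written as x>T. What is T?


Formula: sp(P, x:=E) = exists old_x. (x = E[old_x/x]) AND P[old_x/x] (old_x is the value of x before the assignment; eliminate old_x by solving x = E[old_x/x] for old_x)
Step 1: Precondition P: x>334, i.e. old_x > 334
Step 2: Assignment gives x = old_x + 44, so old_x = x - 44
Step 3: Substitute into P: x - 44 > 334
Step 4: Simplify: x > 334+44 = 378

378


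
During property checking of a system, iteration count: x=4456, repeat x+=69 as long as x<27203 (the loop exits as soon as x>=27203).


Step 1: x goes from 4456 toward 27203 by 69; the body runs while x<27203, so iterations = ceil((bound-start)/step)
Step 2: Distance=22747
Step 3: ceil(22747/69)=330

330


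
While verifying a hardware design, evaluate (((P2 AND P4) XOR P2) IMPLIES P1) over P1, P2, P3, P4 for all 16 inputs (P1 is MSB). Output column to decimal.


Formula: (((P2 AND P4) XOR P2) IMPLIES P1) over P1, P2, P3, P4 (16 rows)
Evaluate each row (bits = P1,P2,P3,P4, MSB first):
  row 0 [0000]: (((0 AND 0) XOR 0) IMPLIES 0) -> 1
  row 1 [0001]: (((0 AND 1) XOR 0) IMPLIES 0) -> 1
  row 2 [0010]: (((0 AND 0) XOR 0) IMPLIES 0) -> 1
  row 3 [0011]: (((0 AND 1) XOR 0) IMPLIES 0) -> 1
  row 4 [0100]: (((1 AND 0) XOR 1) IMPLIES 0) -> 0
  row 5 [0101]: (((1 AND 1) XOR 1) IMPLIES 0) -> 1
  row 6 [0110]: (((1 AND 0) XOR 1) IMPLIES 0) -> 0
  row 7 [0111]: (((1 AND 1) XOR 1) IMPLIES 0) -> 1
  row 8 [1000]: (((0 AND 0) XOR 0) IMPLIES 1) -> 1
  row 9 [1001]: (((0 AND 1) XOR 0) IMPLIES 1) -> 1
  row 10 [1010]: (((0 AND 0) XOR 0) IMPLIES 1) -> 1
  row 11 [1011]: (((0 AND 1) XOR 0) IMPLIES 1) -> 1
  row 12 [1100]: (((1 AND 0) XOR 1) IMPLIES 1) -> 1
  row 13 [1101]: (((1 AND 1) XOR 1) IMPLIES 1) -> 1
  row 14 [1110]: (((1 AND 0) XOR 1) IMPLIES 1) -> 1
  row 15 [1111]: (((1 AND 1) XOR 1) IMPLIES 1) -> 1
Full result column, 4 rows per line (P1,P2 fixed per line; P3,P4 runs 00..11 left to right):
  rows 0-3 [P1,P2=00]: 1111  = hex F
  rows 4-7 [P1,P2=01]: 0101  = hex 5
  rows 8-11 [P1,P2=10]: 1111  = hex F
  rows 12-15 [P1,P2=11]: 1111  = hex F
Output column (row 0 .. row 15) = 1111010111111111
Output column grouped in 4s = 1111 0101 1111 1111 = 0xF5FF
Convert to decimal digit by digit (value = value*16 + digit):
  F -> 15
  15*16 + 5 = 245
  245*16 + 15 (F) = 3935
  3935*16 + 15 (F) = 62975
Decimal = 62975

62975


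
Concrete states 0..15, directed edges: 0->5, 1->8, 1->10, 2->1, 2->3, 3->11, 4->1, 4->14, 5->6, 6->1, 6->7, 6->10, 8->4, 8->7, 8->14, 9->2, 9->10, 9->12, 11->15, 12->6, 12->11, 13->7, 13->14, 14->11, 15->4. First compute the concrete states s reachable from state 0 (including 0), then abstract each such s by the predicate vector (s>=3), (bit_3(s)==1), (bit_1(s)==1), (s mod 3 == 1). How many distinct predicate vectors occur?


BFS from 0:
Concrete reachable: {0, 1, 4, 5, 6, 7, 8, 10, 11, 14, 15}
Abstract via predicates (s>=3), (bit_3(s)==1), (bit_1(s)==1), (s mod 3 == 1):
  (0,0,0,0) <- {0}
  (0,0,0,1) <- {1}
  (1,0,0,0) <- {5}
  (1,0,0,1) <- {4}
  (1,0,1,0) <- {6}
  (1,0,1,1) <- {7}
  (1,1,0,0) <- {8}
  (1,1,1,0) <- {11, 14, 15}
  (1,1,1,1) <- {10}
Distinct abstract states = 9

9


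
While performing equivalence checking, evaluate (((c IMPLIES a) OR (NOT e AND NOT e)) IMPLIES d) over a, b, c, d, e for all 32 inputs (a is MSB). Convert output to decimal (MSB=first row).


Formula: (((c IMPLIES a) OR (NOT e AND NOT e)) IMPLIES d) over a, b, c, d, e (32 rows)
Evaluate each row (bits = a,b,c,d,e, MSB first):
  row 0 [00000]: (((0 IMPLIES 0) OR (NOT 0 AND NOT 0)) IMPLIES 0) -> 0
  row 1 [00001]: (((0 IMPLIES 0) OR (NOT 1 AND NOT 1)) IMPLIES 0) -> 0
  row 2 [00010]: (((0 IMPLIES 0) OR (NOT 0 AND NOT 0)) IMPLIES 1) -> 1
  row 3 [00011]: (((0 IMPLIES 0) OR (NOT 1 AND NOT 1)) IMPLIES 1) -> 1
  row 4 [00100]: (((1 IMPLIES 0) OR (NOT 0 AND NOT 0)) IMPLIES 0) -> 0
  row 5 [00101]: (((1 IMPLIES 0) OR (NOT 1 AND NOT 1)) IMPLIES 0) -> 1
  row 6 [00110]: (((1 IMPLIES 0) OR (NOT 0 AND NOT 0)) IMPLIES 1) -> 1
  row 7 [00111]: (((1 IMPLIES 0) OR (NOT 1 AND NOT 1)) IMPLIES 1) -> 1
  row 8 [01000]: (((0 IMPLIES 0) OR (NOT 0 AND NOT 0)) IMPLIES 0) -> 0
  row 9 [01001]: (((0 IMPLIES 0) OR (NOT 1 AND NOT 1)) IMPLIES 0) -> 0
  row 10 [01010]: (((0 IMPLIES 0) OR (NOT 0 AND NOT 0)) IMPLIES 1) -> 1
  row 11 [01011]: (((0 IMPLIES 0) OR (NOT 1 AND NOT 1)) IMPLIES 1) -> 1
  row 12 [01100]: (((1 IMPLIES 0) OR (NOT 0 AND NOT 0)) IMPLIES 0) -> 0
  row 13 [01101]: (((1 IMPLIES 0) OR (NOT 1 AND NOT 1)) IMPLIES 0) -> 1
  row 14 [01110]: (((1 IMPLIES 0) OR (NOT 0 AND NOT 0)) IMPLIES 1) -> 1
  row 15 [01111]: (((1 IMPLIES 0) OR (NOT 1 AND NOT 1)) IMPLIES 1) -> 1
  row 16 [10000]: (((0 IMPLIES 1) OR (NOT 0 AND NOT 0)) IMPLIES 0) -> 0
  row 17 [10001]: (((0 IMPLIES 1) OR (NOT 1 AND NOT 1)) IMPLIES 0) -> 0
  row 18 [10010]: (((0 IMPLIES 1) OR (NOT 0 AND NOT 0)) IMPLIES 1) -> 1
  row 19 [10011]: (((0 IMPLIES 1) OR (NOT 1 AND NOT 1)) IMPLIES 1) -> 1
  row 20 [10100]: (((1 IMPLIES 1) OR (NOT 0 AND NOT 0)) IMPLIES 0) -> 0
  row 21 [10101]: (((1 IMPLIES 1) OR (NOT 1 AND NOT 1)) IMPLIES 0) -> 0
  row 22 [10110]: (((1 IMPLIES 1) OR (NOT 0 AND NOT 0)) IMPLIES 1) -> 1
  row 23 [10111]: (((1 IMPLIES 1) OR (NOT 1 AND NOT 1)) IMPLIES 1) -> 1
  row 24 [11000]: (((0 IMPLIES 1) OR (NOT 0 AND NOT 0)) IMPLIES 0) -> 0
  row 25 [11001]: (((0 IMPLIES 1) OR (NOT 1 AND NOT 1)) IMPLIES 0) -> 0
  row 26 [11010]: (((0 IMPLIES 1) OR (NOT 0 AND NOT 0)) IMPLIES 1) -> 1
  row 27 [11011]: (((0 IMPLIES 1) OR (NOT 1 AND NOT 1)) IMPLIES 1) -> 1
  row 28 [11100]: (((1 IMPLIES 1) OR (NOT 0 AND NOT 0)) IMPLIES 0) -> 0
  row 29 [11101]: (((1 IMPLIES 1) OR (NOT 1 AND NOT 1)) IMPLIES 0) -> 0
  row 30 [11110]: (((1 IMPLIES 1) OR (NOT 0 AND NOT 0)) IMPLIES 1) -> 1
  row 31 [11111]: (((1 IMPLIES 1) OR (NOT 1 AND NOT 1)) IMPLIES 1) -> 1
Full result column, 4 rows per line (a,b,c fixed per line; d,e runs 00..11 left to right):
  rows 0-3 [a,b,c=000]: 0011  = hex 3
  rows 4-7 [a,b,c=001]: 0111  = hex 7
  rows 8-11 [a,b,c=010]: 0011  = hex 3
  rows 12-15 [a,b,c=011]: 0111  = hex 7
  rows 16-19 [a,b,c=100]: 0011  = hex 3
  rows 20-23 [a,b,c=101]: 0011  = hex 3
  rows 24-27 [a,b,c=110]: 0011  = hex 3
  rows 28-31 [a,b,c=111]: 0011  = hex 3
Output column (row 0 .. row 31) = 00110111001101110011001100110011
Output column grouped in 4s = 0011 0111 0011 0111 0011 0011 0011 0011 = 0x37373333
Convert to decimal digit by digit (value = value*16 + digit):
  3 -> 3
  3*16 + 7 = 55
  55*16 + 3 = 883
  883*16 + 7 = 14135
  14135*16 + 3 = 226163
  226163*16 + 3 = 3618611
  3618611*16 + 3 = 57897779
  57897779*16 + 3 = 926364467
Decimal = 926364467

926364467


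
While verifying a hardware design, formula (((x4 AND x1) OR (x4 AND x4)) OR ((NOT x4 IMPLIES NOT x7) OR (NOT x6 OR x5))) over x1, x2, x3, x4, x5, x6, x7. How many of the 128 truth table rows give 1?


Formula: (((x4 AND x1) OR (x4 AND x4)) OR ((NOT x4 IMPLIES NOT x7) OR (NOT x6 OR x5))) over 7 vars (128 rows)
Evaluate each row (x1, x2, x3, x4, x5, x6, x7 as bits, MSB first):
  row 0 [0000000]: (((0 AND 0) OR (0 AND 0)) OR ((NOT 0 IMPLIES NOT 0) OR (NOT 0 OR 0))) -> 1
  row 1 [0000001]: (((0 AND 0) OR (0 AND 0)) OR ((NOT 0 IMPLIES NOT 1) OR (NOT 0 OR 0))) -> 1
  row 2 [0000010]: (((0 AND 0) OR (0 AND 0)) OR ((NOT 0 IMPLIES NOT 0) OR (NOT 1 OR 0))) -> 1
  row 3 [0000011]: (((0 AND 0) OR (0 AND 0)) OR ((NOT 0 IMPLIES NOT 1) OR (NOT 1 OR 0))) -> 0
  row 4 [0000100]: (((0 AND 0) OR (0 AND 0)) OR ((NOT 0 IMPLIES NOT 0) OR (NOT 0 OR 1))) -> 1
  (every remaining row is evaluated the same way; all 128 results are listed next)
Full result column, 8 rows per line (x1,x2,x3,x4 fixed per line; x5,x6,x7 runs 000..111 left to right):
  rows 0-7 [x1,x2,x3,x4=0000]: 11101111  (ones: 7)
  rows 8-15 [x1,x2,x3,x4=0001]: 11111111  (ones: 8)
  rows 16-23 [x1,x2,x3,x4=0010]: 11101111  (ones: 7)
  rows 24-31 [x1,x2,x3,x4=0011]: 11111111  (ones: 8)
  rows 32-39 [x1,x2,x3,x4=0100]: 11101111  (ones: 7)
  rows 40-47 [x1,x2,x3,x4=0101]: 11111111  (ones: 8)
  rows 48-55 [x1,x2,x3,x4=0110]: 11101111  (ones: 7)
  rows 56-63 [x1,x2,x3,x4=0111]: 11111111  (ones: 8)
  rows 64-71 [x1,x2,x3,x4=1000]: 11101111  (ones: 7)
  rows 72-79 [x1,x2,x3,x4=1001]: 11111111  (ones: 8)
  rows 80-87 [x1,x2,x3,x4=1010]: 11101111  (ones: 7)
  rows 88-95 [x1,x2,x3,x4=1011]: 11111111  (ones: 8)
  rows 96-103 [x1,x2,x3,x4=1100]: 11101111  (ones: 7)
  rows 104-111 [x1,x2,x3,x4=1101]: 11111111  (ones: 8)
  rows 112-119 [x1,x2,x3,x4=1110]: 11101111  (ones: 7)
  rows 120-127 [x1,x2,x3,x4=1111]: 11111111  (ones: 8)
Count of 1-rows = 7+8+7+8+7+8+7+8+7+8+7+8+7+8+7+8 = 120

120


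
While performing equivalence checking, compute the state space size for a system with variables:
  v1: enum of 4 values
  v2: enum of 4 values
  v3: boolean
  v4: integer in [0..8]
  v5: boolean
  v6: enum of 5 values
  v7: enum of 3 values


State space = product of domain sizes of all variables.
Domain sizes:
  v1 (enum of 4 values): 4
  v2 (enum of 4 values): 4
  v3 (boolean): 2
  v4 (integer in [0..8]): 9
  v5 (boolean): 2
  v6 (enum of 5 values): 5
  v7 (enum of 3 values): 3
Product = 4 * 4 * 2 * 9 * 2 * 5 * 3 = 8640

8640


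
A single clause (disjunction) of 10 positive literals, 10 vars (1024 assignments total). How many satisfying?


Step 1: Total=2^10=1024
Step 2: Unsat when all 10 false: 2^0=1
Step 3: Sat=1024-1=1023

1023


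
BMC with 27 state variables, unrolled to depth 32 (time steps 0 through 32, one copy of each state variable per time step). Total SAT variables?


BMC unrolls to depth k, creating one copy of each state var for steps 0..k.
Step count = 32 + 1 = 33 (steps 0 through 32)
Vars per step = 27
Total = 27 * 33 = 891

891


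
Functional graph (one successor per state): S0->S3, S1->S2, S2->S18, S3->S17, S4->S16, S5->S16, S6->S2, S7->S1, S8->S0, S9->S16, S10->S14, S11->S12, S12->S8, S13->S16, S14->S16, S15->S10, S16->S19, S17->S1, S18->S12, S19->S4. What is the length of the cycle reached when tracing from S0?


Trace from S0 until a state repeats:
  S0 -> S3 -> S17 -> S1 -> S2 -> S18 -> S12 -> S8 -> S0
S0 first seen at step 0, revisited at step 8.
Cycle length = 8 - 0 = 8

8


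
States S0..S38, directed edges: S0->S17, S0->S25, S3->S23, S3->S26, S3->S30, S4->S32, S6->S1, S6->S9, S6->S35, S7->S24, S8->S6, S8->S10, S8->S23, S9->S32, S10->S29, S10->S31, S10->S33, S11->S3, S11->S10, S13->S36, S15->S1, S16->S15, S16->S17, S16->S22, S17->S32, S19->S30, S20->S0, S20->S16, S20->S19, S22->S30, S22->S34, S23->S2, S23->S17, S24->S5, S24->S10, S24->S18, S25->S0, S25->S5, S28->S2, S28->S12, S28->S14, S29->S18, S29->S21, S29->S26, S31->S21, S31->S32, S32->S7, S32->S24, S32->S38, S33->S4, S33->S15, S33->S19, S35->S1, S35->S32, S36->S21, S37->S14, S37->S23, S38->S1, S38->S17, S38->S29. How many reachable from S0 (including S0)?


BFS from S0:
  layer 0: {S0}
  layer 1: {S17, S25}
  layer 2: {S5, S32}
  layer 3: {S7, S24, S38}
  layer 4: {S1, S10, S18, S29}
  layer 5: {S21, S26, S31, S33}
  layer 6: {S4, S15, S19}
  layer 7: {S30}
Reachable set: {S0, S1, S4, S5, S7, S10, S15, S17, S18, S19, S21, S24, S25, S26, S29, S30, S31, S32, S33, S38}
Count = 20

20


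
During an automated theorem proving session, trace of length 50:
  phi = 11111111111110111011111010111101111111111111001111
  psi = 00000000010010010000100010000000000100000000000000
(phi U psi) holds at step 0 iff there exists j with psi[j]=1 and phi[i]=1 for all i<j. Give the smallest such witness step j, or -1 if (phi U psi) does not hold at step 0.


(phi U psi) at 0: need smallest j with psi[j]=1 and phi[i]=1 for all i in [0,j).
Scan from step 0:
  step 0: phi=1, psi=0 -> continue
  step 1: phi=1, psi=0 -> continue
  step 2: phi=1, psi=0 -> continue
  step 3: phi=1, psi=0 -> continue
  step 9: psi=1 and phi held for [0,9) -> witness found
Witness step = 9

9


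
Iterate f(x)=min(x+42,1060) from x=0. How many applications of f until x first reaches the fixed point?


Step 1: x=0, cap=1060, increment=42
Step 2: x grows by 42 each step until capped at 1060; fixed point is x=1060
Step 3: iterations = ceil(1060/42) = 26

26


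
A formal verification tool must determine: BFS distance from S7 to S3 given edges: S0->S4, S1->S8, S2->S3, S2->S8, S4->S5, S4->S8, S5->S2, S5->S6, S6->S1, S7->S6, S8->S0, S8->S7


BFS layer-by-layer from S7:
  dist 0: {S7}
  dist 1: {S6}
  dist 2: {S1}
  dist 3: {S8}
  dist 4: {S0}
  dist 5: {S4}
  dist 6: {S5}
  dist 7: {S2}
  dist 8: {S3}
  -> S3 reached at distance 8
Shortest path length = 8

8


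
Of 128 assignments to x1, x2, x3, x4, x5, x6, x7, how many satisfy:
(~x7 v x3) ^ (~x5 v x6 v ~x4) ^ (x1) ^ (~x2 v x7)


CNF with 4 clauses over 7 vars (128 assignments).
An assignment satisfies CNF iff every clause has >=1 true literal.
Check each row (bits = x1,x2,x3,x4,x5,x6,x7; clause T/F shown):
  row 0 [0000000]: clauses=TTFT -> 0
  row 1 [0000001]: clauses=FTFT -> 0
  row 2 [0000010]: clauses=TTFT -> 0
  row 3 [0000011]: clauses=FTFT -> 0
  row 4 [0000100]: clauses=TTFT -> 0
  (every remaining row is evaluated the same way; all 128 results are listed next)
Full result column, 8 rows per line (x1,x2,x3,x4 fixed per line; x5,x6,x7 runs 000..111 left to right):
  rows 0-7 [x1,x2,x3,x4=0000]: 00000000  (ones: 0)
  rows 8-15 [x1,x2,x3,x4=0001]: 00000000  (ones: 0)
  rows 16-23 [x1,x2,x3,x4=0010]: 00000000  (ones: 0)
  rows 24-31 [x1,x2,x3,x4=0011]: 00000000  (ones: 0)
  rows 32-39 [x1,x2,x3,x4=0100]: 00000000  (ones: 0)
  rows 40-47 [x1,x2,x3,x4=0101]: 00000000  (ones: 0)
  rows 48-55 [x1,x2,x3,x4=0110]: 00000000  (ones: 0)
  rows 56-63 [x1,x2,x3,x4=0111]: 00000000  (ones: 0)
  rows 64-71 [x1,x2,x3,x4=1000]: 10101010  (ones: 4)
  rows 72-79 [x1,x2,x3,x4=1001]: 10100010  (ones: 3)
  rows 80-87 [x1,x2,x3,x4=1010]: 11111111  (ones: 8)
  rows 88-95 [x1,x2,x3,x4=1011]: 11110011  (ones: 6)
  rows 96-103 [x1,x2,x3,x4=1100]: 00000000  (ones: 0)
  rows 104-111 [x1,x2,x3,x4=1101]: 00000000  (ones: 0)
  rows 112-119 [x1,x2,x3,x4=1110]: 01010101  (ones: 4)
  rows 120-127 [x1,x2,x3,x4=1111]: 01010001  (ones: 3)
Satisfying assignments = 0+0+0+0+0+0+0+0+4+3+8+6+0+0+4+3 = 28

28


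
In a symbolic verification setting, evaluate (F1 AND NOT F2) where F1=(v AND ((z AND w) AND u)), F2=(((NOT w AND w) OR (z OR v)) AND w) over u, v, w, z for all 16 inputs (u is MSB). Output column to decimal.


F1 = (v AND ((z AND w) AND u))
F2 = (((NOT w AND w) OR (z OR v)) AND w)
Counterexample to F1=>F2 is where F1=1 and F2=0.
Evaluate each row (bits = u,v,w,z, MSB first):
  row 0 [0000]: F1=0 F2=0 -> F1&~F2 -> 0
  row 1 [0001]: F1=0 F2=0 -> F1&~F2 -> 0
  row 2 [0010]: F1=0 F2=0 -> F1&~F2 -> 0
  row 3 [0011]: F1=0 F2=1 -> F1&~F2 -> 0
  row 4 [0100]: F1=0 F2=0 -> F1&~F2 -> 0
  row 5 [0101]: F1=0 F2=0 -> F1&~F2 -> 0
  row 6 [0110]: F1=0 F2=1 -> F1&~F2 -> 0
  row 7 [0111]: F1=0 F2=1 -> F1&~F2 -> 0
  row 8 [1000]: F1=0 F2=0 -> F1&~F2 -> 0
  row 9 [1001]: F1=0 F2=0 -> F1&~F2 -> 0
  row 10 [1010]: F1=0 F2=0 -> F1&~F2 -> 0
  row 11 [1011]: F1=0 F2=1 -> F1&~F2 -> 0
  row 12 [1100]: F1=0 F2=0 -> F1&~F2 -> 0
  row 13 [1101]: F1=0 F2=0 -> F1&~F2 -> 0
  row 14 [1110]: F1=0 F2=1 -> F1&~F2 -> 0
  row 15 [1111]: F1=1 F2=1 -> F1&~F2 -> 0
Full result column, 4 rows per line (u,v fixed per line; w,z runs 00..11 left to right):
  rows 0-3 [u,v=00]: 0000  = hex 0
  rows 4-7 [u,v=01]: 0000  = hex 0
  rows 8-11 [u,v=10]: 0000  = hex 0
  rows 12-15 [u,v=11]: 0000  = hex 0
Counterexample vector (row 0 .. row 15) = 0000000000000000
Output column grouped in 4s = 0000 0000 0000 0000 = 0x0000
Convert to decimal digit by digit (value = value*16 + digit):
  0 -> 0
  0*16 + 0 = 0
  0*16 + 0 = 0
  0*16 + 0 = 0
Decimal = 0

0


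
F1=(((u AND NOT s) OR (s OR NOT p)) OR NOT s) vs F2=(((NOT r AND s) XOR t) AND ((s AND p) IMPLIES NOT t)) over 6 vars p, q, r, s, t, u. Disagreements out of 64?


F1 = (((u AND NOT s) OR (s OR NOT p)) OR NOT s)
F2 = (((NOT r AND s) XOR t) AND ((s AND p) IMPLIES NOT t))
Evaluate both on each of 64 rows (bits = p,q,r,s,t,u):
  row 0 [000000]: F1=1 F2=0 (differ) -> 1
  row 1 [000001]: F1=1 F2=0 (differ) -> 1
  row 2 [000010]: F1=1 F2=1 -> 0
  row 3 [000011]: F1=1 F2=1 -> 0
  row 4 [000100]: F1=1 F2=1 -> 0
  (every remaining row is evaluated the same way; all 64 results are listed next)
Full result column, 8 rows per line (p,q,r fixed per line; s,t,u runs 000..111 left to right):
  rows 0-7 [p,q,r=000]: 11000011  (ones: 4)
  rows 8-15 [p,q,r=001]: 11001100  (ones: 4)
  rows 16-23 [p,q,r=010]: 11000011  (ones: 4)
  rows 24-31 [p,q,r=011]: 11001100  (ones: 4)
  rows 32-39 [p,q,r=100]: 11000011  (ones: 4)
  rows 40-47 [p,q,r=101]: 11001111  (ones: 6)
  rows 48-55 [p,q,r=110]: 11000011  (ones: 4)
  rows 56-63 [p,q,r=111]: 11001111  (ones: 6)
Disagreements = 4+4+4+4+4+6+4+6 = 36

36


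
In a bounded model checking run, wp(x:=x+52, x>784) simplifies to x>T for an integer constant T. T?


Formula: wp(x:=E, P) = P[E/x] (substitute E for x in postcondition)
Step 1: Postcondition: x>784
Step 2: Substitute x+52 for x: x+52>784
Step 3: Solve for x: x > 784-52 = 732

732


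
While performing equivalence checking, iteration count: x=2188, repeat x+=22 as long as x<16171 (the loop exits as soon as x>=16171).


Step 1: x goes from 2188 toward 16171 by 22; the body runs while x<16171, so iterations = ceil((bound-start)/step)
Step 2: Distance=13983
Step 3: ceil(13983/22)=636

636


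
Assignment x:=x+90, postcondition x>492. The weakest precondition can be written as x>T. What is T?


Formula: wp(x:=E, P) = P[E/x] (substitute E for x in postcondition)
Step 1: Postcondition: x>492
Step 2: Substitute x+90 for x: x+90>492
Step 3: Solve for x: x > 492-90 = 402

402


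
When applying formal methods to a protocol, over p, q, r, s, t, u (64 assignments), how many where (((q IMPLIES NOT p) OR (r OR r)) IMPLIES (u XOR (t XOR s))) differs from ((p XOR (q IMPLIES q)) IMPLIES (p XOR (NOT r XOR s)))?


F1 = (((q IMPLIES NOT p) OR (r OR r)) IMPLIES (u XOR (t XOR s)))
F2 = ((p XOR (q IMPLIES q)) IMPLIES (p XOR (NOT r XOR s)))
Evaluate both on each of 64 rows (bits = p,q,r,s,t,u):
  row 0 [000000]: F1=0 F2=1 (differ) -> 1
  row 1 [000001]: F1=1 F2=1 -> 0
  row 2 [000010]: F1=1 F2=1 -> 0
  row 3 [000011]: F1=0 F2=1 (differ) -> 1
  row 4 [000100]: F1=1 F2=0 (differ) -> 1
  (every remaining row is evaluated the same way; all 64 results are listed next)
Full result column, 8 rows per line (p,q,r fixed per line; s,t,u runs 000..111 left to right):
  rows 0-7 [p,q,r=000]: 10011001  (ones: 4)
  rows 8-15 [p,q,r=001]: 01100110  (ones: 4)
  rows 16-23 [p,q,r=010]: 10011001  (ones: 4)
  rows 24-31 [p,q,r=011]: 01100110  (ones: 4)
  rows 32-39 [p,q,r=100]: 10010110  (ones: 4)
  rows 40-47 [p,q,r=101]: 10010110  (ones: 4)
  rows 48-55 [p,q,r=110]: 00000000  (ones: 0)
  rows 56-63 [p,q,r=111]: 10010110  (ones: 4)
Disagreements = 4+4+4+4+4+4+0+4 = 28

28


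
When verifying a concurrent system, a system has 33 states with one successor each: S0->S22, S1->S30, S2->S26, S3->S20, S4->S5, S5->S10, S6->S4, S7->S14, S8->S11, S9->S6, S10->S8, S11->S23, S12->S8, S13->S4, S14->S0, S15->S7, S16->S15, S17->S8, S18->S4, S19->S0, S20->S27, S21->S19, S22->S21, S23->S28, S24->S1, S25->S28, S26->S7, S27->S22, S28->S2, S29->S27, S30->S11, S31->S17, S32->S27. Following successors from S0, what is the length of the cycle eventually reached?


Trace from S0 until a state repeats:
  S0 -> S22 -> S21 -> S19 -> S0
S0 first seen at step 0, revisited at step 4.
Cycle length = 4 - 0 = 4

4


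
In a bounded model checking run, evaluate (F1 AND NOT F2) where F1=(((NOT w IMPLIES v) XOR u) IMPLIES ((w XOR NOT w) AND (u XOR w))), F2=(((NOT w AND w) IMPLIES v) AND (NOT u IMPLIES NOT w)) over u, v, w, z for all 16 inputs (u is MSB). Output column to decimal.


F1 = (((NOT w IMPLIES v) XOR u) IMPLIES ((w XOR NOT w) AND (u XOR w)))
F2 = (((NOT w AND w) IMPLIES v) AND (NOT u IMPLIES NOT w))
Counterexample to F1=>F2 is where F1=1 and F2=0.
Evaluate each row (bits = u,v,w,z, MSB first):
  row 0 [0000]: F1=1 F2=1 -> F1&~F2 -> 0
  row 1 [0001]: F1=1 F2=1 -> F1&~F2 -> 0
  row 2 [0010]: F1=1 F2=0 -> F1&~F2 -> 1
  row 3 [0011]: F1=1 F2=0 -> F1&~F2 -> 1
  row 4 [0100]: F1=0 F2=1 -> F1&~F2 -> 0
  row 5 [0101]: F1=0 F2=1 -> F1&~F2 -> 0
  row 6 [0110]: F1=1 F2=0 -> F1&~F2 -> 1
  row 7 [0111]: F1=1 F2=0 -> F1&~F2 -> 1
  row 8 [1000]: F1=1 F2=1 -> F1&~F2 -> 0
  row 9 [1001]: F1=1 F2=1 -> F1&~F2 -> 0
  row 10 [1010]: F1=1 F2=1 -> F1&~F2 -> 0
  row 11 [1011]: F1=1 F2=1 -> F1&~F2 -> 0
  row 12 [1100]: F1=1 F2=1 -> F1&~F2 -> 0
  row 13 [1101]: F1=1 F2=1 -> F1&~F2 -> 0
  row 14 [1110]: F1=1 F2=1 -> F1&~F2 -> 0
  row 15 [1111]: F1=1 F2=1 -> F1&~F2 -> 0
Full result column, 4 rows per line (u,v fixed per line; w,z runs 00..11 left to right):
  rows 0-3 [u,v=00]: 0011  = hex 3
  rows 4-7 [u,v=01]: 0011  = hex 3
  rows 8-11 [u,v=10]: 0000  = hex 0
  rows 12-15 [u,v=11]: 0000  = hex 0
Counterexample vector (row 0 .. row 15) = 0011001100000000
Output column grouped in 4s = 0011 0011 0000 0000 = 0x3300
Convert to decimal digit by digit (value = value*16 + digit):
  3 -> 3
  3*16 + 3 = 51
  51*16 + 0 = 816
  816*16 + 0 = 13056
Decimal = 13056

13056


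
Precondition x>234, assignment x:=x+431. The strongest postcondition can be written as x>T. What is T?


Formula: sp(P, x:=E) = exists old_x. (x = E[old_x/x]) AND P[old_x/x] (old_x is the value of x before the assignment; eliminate old_x by solving x = E[old_x/x] for old_x)
Step 1: Precondition P: x>234, i.e. old_x > 234
Step 2: Assignment gives x = old_x + 431, so old_x = x - 431
Step 3: Substitute into P: x - 431 > 234
Step 4: Simplify: x > 234+431 = 665

665


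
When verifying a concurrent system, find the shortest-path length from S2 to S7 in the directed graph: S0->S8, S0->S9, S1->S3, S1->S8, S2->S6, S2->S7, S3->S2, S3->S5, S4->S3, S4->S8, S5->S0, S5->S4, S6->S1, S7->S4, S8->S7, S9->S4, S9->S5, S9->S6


BFS layer-by-layer from S2:
  dist 0: {S2}
  dist 1: {S6, S7}
  -> S7 reached at distance 1
Shortest path length = 1

1


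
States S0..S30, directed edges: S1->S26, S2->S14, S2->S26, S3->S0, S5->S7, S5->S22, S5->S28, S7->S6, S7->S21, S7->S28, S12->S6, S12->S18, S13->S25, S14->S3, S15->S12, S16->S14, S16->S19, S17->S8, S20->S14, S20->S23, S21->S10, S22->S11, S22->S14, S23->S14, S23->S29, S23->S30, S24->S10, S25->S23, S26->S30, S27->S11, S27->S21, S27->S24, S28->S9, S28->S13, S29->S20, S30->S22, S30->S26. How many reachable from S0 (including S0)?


BFS from S0:
  layer 0: {S0}
Reachable set: {S0}
Count = 1

1


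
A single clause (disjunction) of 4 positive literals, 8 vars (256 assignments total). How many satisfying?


Step 1: Total=2^8=256
Step 2: Unsat when all 4 false: 2^4=16
Step 3: Sat=256-16=240

240


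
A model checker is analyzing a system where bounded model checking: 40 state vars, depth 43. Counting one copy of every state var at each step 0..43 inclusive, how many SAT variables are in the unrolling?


BMC unrolls to depth k, creating one copy of each state var for steps 0..k.
Step count = 43 + 1 = 44 (steps 0 through 43)
Vars per step = 40
Total = 40 * 44 = 1760

1760


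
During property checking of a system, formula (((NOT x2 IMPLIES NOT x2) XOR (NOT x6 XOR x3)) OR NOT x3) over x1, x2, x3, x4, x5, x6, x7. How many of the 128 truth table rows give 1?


Formula: (((NOT x2 IMPLIES NOT x2) XOR (NOT x6 XOR x3)) OR NOT x3) over 7 vars (128 rows)
Evaluate each row (x1, x2, x3, x4, x5, x6, x7 as bits, MSB first):
  row 0 [0000000]: (((NOT 0 IMPLIES NOT 0) XOR (NOT 0 XOR 0)) OR NOT 0) -> 1
  row 1 [0000001]: (((NOT 0 IMPLIES NOT 0) XOR (NOT 0 XOR 0)) OR NOT 0) -> 1
  row 2 [0000010]: (((NOT 0 IMPLIES NOT 0) XOR (NOT 1 XOR 0)) OR NOT 0) -> 1
  row 3 [0000011]: (((NOT 0 IMPLIES NOT 0) XOR (NOT 1 XOR 0)) OR NOT 0) -> 1
  row 4 [0000100]: (((NOT 0 IMPLIES NOT 0) XOR (NOT 0 XOR 0)) OR NOT 0) -> 1
  (every remaining row is evaluated the same way; all 128 results are listed next)
Full result column, 8 rows per line (x1,x2,x3,x4 fixed per line; x5,x6,x7 runs 000..111 left to right):
  rows 0-7 [x1,x2,x3,x4=0000]: 11111111  (ones: 8)
  rows 8-15 [x1,x2,x3,x4=0001]: 11111111  (ones: 8)
  rows 16-23 [x1,x2,x3,x4=0010]: 11001100  (ones: 4)
  rows 24-31 [x1,x2,x3,x4=0011]: 11001100  (ones: 4)
  rows 32-39 [x1,x2,x3,x4=0100]: 11111111  (ones: 8)
  rows 40-47 [x1,x2,x3,x4=0101]: 11111111  (ones: 8)
  rows 48-55 [x1,x2,x3,x4=0110]: 11001100  (ones: 4)
  rows 56-63 [x1,x2,x3,x4=0111]: 11001100  (ones: 4)
  rows 64-71 [x1,x2,x3,x4=1000]: 11111111  (ones: 8)
  rows 72-79 [x1,x2,x3,x4=1001]: 11111111  (ones: 8)
  rows 80-87 [x1,x2,x3,x4=1010]: 11001100  (ones: 4)
  rows 88-95 [x1,x2,x3,x4=1011]: 11001100  (ones: 4)
  rows 96-103 [x1,x2,x3,x4=1100]: 11111111  (ones: 8)
  rows 104-111 [x1,x2,x3,x4=1101]: 11111111  (ones: 8)
  rows 112-119 [x1,x2,x3,x4=1110]: 11001100  (ones: 4)
  rows 120-127 [x1,x2,x3,x4=1111]: 11001100  (ones: 4)
Count of 1-rows = 8+8+4+4+8+8+4+4+8+8+4+4+8+8+4+4 = 96

96


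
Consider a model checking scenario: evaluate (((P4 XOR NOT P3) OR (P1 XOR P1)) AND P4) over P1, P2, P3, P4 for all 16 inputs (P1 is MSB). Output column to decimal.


Formula: (((P4 XOR NOT P3) OR (P1 XOR P1)) AND P4) over P1, P2, P3, P4 (16 rows)
Evaluate each row (bits = P1,P2,P3,P4, MSB first):
  row 0 [0000]: (((0 XOR NOT 0) OR (0 XOR 0)) AND 0) -> 0
  row 1 [0001]: (((1 XOR NOT 0) OR (0 XOR 0)) AND 1) -> 0
  row 2 [0010]: (((0 XOR NOT 1) OR (0 XOR 0)) AND 0) -> 0
  row 3 [0011]: (((1 XOR NOT 1) OR (0 XOR 0)) AND 1) -> 1
  row 4 [0100]: (((0 XOR NOT 0) OR (0 XOR 0)) AND 0) -> 0
  row 5 [0101]: (((1 XOR NOT 0) OR (0 XOR 0)) AND 1) -> 0
  row 6 [0110]: (((0 XOR NOT 1) OR (0 XOR 0)) AND 0) -> 0
  row 7 [0111]: (((1 XOR NOT 1) OR (0 XOR 0)) AND 1) -> 1
  row 8 [1000]: (((0 XOR NOT 0) OR (1 XOR 1)) AND 0) -> 0
  row 9 [1001]: (((1 XOR NOT 0) OR (1 XOR 1)) AND 1) -> 0
  row 10 [1010]: (((0 XOR NOT 1) OR (1 XOR 1)) AND 0) -> 0
  row 11 [1011]: (((1 XOR NOT 1) OR (1 XOR 1)) AND 1) -> 1
  row 12 [1100]: (((0 XOR NOT 0) OR (1 XOR 1)) AND 0) -> 0
  row 13 [1101]: (((1 XOR NOT 0) OR (1 XOR 1)) AND 1) -> 0
  row 14 [1110]: (((0 XOR NOT 1) OR (1 XOR 1)) AND 0) -> 0
  row 15 [1111]: (((1 XOR NOT 1) OR (1 XOR 1)) AND 1) -> 1
Full result column, 4 rows per line (P1,P2 fixed per line; P3,P4 runs 00..11 left to right):
  rows 0-3 [P1,P2=00]: 0001  = hex 1
  rows 4-7 [P1,P2=01]: 0001  = hex 1
  rows 8-11 [P1,P2=10]: 0001  = hex 1
  rows 12-15 [P1,P2=11]: 0001  = hex 1
Output column (row 0 .. row 15) = 0001000100010001
Output column grouped in 4s = 0001 0001 0001 0001 = 0x1111
Convert to decimal digit by digit (value = value*16 + digit):
  1 -> 1
  1*16 + 1 = 17
  17*16 + 1 = 273
  273*16 + 1 = 4369
Decimal = 4369

4369


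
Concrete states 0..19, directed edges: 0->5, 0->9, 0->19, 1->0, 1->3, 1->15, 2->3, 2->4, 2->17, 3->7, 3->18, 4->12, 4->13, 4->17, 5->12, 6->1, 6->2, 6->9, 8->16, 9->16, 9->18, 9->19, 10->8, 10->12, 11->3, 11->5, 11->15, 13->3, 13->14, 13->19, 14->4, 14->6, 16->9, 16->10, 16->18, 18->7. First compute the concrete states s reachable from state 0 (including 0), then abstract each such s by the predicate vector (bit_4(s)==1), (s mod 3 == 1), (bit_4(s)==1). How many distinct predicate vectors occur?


BFS from 0:
Concrete reachable: {0, 5, 7, 8, 9, 10, 12, 16, 18, 19}
Abstract via predicates (bit_4(s)==1), (s mod 3 == 1), (bit_4(s)==1):
  (0,0,0) <- {0, 5, 8, 9, 12}
  (0,1,0) <- {7, 10}
  (1,0,1) <- {18}
  (1,1,1) <- {16, 19}
Distinct abstract states = 4

4
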